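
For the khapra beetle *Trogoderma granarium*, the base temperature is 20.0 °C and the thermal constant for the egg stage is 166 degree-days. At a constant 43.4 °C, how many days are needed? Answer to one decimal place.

Daily accumulation = 43.4 − 20.0 = 23.4 DD/day.
Duration = 166 / 23.4 = 7.094 ≈ 7.1 days.

7.1 days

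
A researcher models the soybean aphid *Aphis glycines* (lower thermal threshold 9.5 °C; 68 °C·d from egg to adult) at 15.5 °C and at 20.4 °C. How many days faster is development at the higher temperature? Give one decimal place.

5.1 days

At 15.5 °C: 68 / (15.5 − 9.5) = 68 / 6.0 = 11.333 d.
At 20.4 °C: 68 / (20.4 − 9.5) = 68 / 10.9 = 6.239 d.
Difference = |11.333 − 6.239| = 5.095 ≈ 5.1 days.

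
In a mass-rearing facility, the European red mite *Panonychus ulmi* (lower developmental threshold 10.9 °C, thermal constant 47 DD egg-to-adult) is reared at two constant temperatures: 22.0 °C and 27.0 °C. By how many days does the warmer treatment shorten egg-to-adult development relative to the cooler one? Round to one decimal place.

At 22.0 °C: 47 / (22.0 − 10.9) = 47 / 11.1 = 4.234 d.
At 27.0 °C: 47 / (27.0 − 10.9) = 47 / 16.1 = 2.919 d.
Difference = |4.234 − 2.919| = 1.315 ≈ 1.3 days.

1.3 days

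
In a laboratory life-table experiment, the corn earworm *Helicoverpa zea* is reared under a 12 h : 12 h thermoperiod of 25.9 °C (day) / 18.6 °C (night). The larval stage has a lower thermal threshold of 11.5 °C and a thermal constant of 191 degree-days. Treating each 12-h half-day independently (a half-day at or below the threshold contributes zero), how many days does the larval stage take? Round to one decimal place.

17.8 days

Day half: max(0, 25.9 − 11.5) × 0.5 = 14.4 × 0.5 = 7.20 DD.
Night half: max(0, 18.6 − 11.5) × 0.5 = 7.1 × 0.5 = 3.55 DD.
Per 24 h: 10.75 DD/day.
Duration = 191 / 10.75 = 17.767 ≈ 17.8 days.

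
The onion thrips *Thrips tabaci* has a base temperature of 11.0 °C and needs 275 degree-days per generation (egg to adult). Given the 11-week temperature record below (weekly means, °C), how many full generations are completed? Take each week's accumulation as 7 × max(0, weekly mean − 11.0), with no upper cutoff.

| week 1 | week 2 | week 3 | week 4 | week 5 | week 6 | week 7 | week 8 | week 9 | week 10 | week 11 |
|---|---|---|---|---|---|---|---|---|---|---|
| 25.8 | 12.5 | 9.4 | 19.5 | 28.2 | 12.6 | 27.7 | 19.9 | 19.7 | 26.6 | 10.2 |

2 generations

Weekly DD (7 × max(0, T̄ − 11.0)): 103.6, 10.5, 0.0, 59.5, 120.4, 11.2, 116.9, 62.3, 60.9, 109.2, 0.0.
Season total = 654.5 DD.
Complete generations = ⌊654.5 / 275⌋ = 2.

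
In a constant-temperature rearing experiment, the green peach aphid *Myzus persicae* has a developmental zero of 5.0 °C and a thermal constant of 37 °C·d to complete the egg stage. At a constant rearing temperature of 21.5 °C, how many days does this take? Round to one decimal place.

Daily accumulation = 21.5 − 5.0 = 16.5 DD/day.
Duration = 37 / 16.5 = 2.242 ≈ 2.2 days.

2.2 days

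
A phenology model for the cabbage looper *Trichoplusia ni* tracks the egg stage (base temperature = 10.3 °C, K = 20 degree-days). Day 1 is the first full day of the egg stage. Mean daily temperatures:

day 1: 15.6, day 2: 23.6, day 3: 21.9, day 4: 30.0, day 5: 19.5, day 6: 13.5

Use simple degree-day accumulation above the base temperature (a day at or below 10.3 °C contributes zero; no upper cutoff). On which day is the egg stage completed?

Daily DD above 10.3 °C: 5.3, 13.3, 11.6, 19.7, 9.2, 3.2.
Cumulative: 5.3, 18.6, 30.2, 49.9, 59.1, 62.3.
The total first reaches 20 DD on day 3.

day 3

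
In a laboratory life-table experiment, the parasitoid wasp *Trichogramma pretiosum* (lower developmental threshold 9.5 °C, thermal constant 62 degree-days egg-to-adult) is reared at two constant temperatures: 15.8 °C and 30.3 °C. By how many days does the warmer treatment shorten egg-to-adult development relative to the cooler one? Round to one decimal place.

At 15.8 °C: 62 / (15.8 − 9.5) = 62 / 6.3 = 9.841 d.
At 30.3 °C: 62 / (30.3 − 9.5) = 62 / 20.8 = 2.981 d.
Difference = |9.841 − 2.981| = 6.861 ≈ 6.9 days.

6.9 days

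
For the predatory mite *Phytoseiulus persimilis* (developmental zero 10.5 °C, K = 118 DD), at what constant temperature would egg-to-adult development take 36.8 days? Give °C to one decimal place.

13.7 °C

Required daily accumulation = 118 / 36.8 = 3.207 DD/day.
T = T_base + 3.207 = 10.5 + 3.207 = 13.707 ≈ 13.7 °C.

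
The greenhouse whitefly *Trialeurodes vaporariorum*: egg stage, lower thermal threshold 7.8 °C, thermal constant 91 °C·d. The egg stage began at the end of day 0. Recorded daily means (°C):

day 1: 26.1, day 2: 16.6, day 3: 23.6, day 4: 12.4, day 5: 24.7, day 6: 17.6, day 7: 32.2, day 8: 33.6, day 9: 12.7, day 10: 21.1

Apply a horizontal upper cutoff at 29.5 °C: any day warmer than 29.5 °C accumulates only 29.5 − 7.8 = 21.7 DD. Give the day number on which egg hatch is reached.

day 7

Daily DD above 7.8 °C (capped at 21.7): 18.3, 8.8, 15.8, 4.6, 16.9, 9.8, 21.7, 21.7, 4.9, 13.3.
Cumulative: 18.3, 27.1, 42.9, 47.5, 64.4, 74.2, 95.9, 117.6, 122.5, 135.8.
The total first reaches 91 DD on day 7.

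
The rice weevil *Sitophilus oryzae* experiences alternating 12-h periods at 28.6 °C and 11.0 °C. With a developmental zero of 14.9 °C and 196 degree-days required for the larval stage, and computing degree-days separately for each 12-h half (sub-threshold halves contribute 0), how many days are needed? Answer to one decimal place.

Day half: max(0, 28.6 − 14.9) × 0.5 = 13.7 × 0.5 = 6.85 DD.
Night half: max(0, 11.0 − 14.9) × 0.5 = 0.0 × 0.5 = 0.00 DD.
Per 24 h: 6.85 DD/day.
Duration = 196 / 6.85 = 28.613 ≈ 28.6 days.

28.6 days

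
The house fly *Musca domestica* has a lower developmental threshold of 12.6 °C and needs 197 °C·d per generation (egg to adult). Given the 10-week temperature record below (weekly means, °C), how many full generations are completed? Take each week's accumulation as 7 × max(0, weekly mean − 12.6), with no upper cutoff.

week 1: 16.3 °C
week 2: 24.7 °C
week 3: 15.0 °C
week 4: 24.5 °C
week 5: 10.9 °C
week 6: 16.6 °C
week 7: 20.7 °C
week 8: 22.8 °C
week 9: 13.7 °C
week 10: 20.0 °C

2 generations

Weekly DD (7 × max(0, T̄ − 12.6)): 25.9, 84.7, 16.8, 83.3, 0.0, 28.0, 56.7, 71.4, 7.7, 51.8.
Season total = 426.3 DD.
Complete generations = ⌊426.3 / 197⌋ = 2.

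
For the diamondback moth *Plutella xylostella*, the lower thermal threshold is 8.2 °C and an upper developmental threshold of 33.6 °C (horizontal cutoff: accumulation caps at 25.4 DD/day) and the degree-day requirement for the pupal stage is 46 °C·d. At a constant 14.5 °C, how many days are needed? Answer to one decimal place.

7.3 days

Daily accumulation = 14.5 − 8.2 = 6.3 DD/day.
Duration = 46 / 6.3 = 7.302 ≈ 7.3 days.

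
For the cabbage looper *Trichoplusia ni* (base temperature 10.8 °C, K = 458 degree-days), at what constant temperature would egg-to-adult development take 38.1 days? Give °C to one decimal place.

22.8 °C

Required daily accumulation = 458 / 38.1 = 12.021 DD/day.
T = T_base + 12.021 = 10.8 + 12.021 = 22.821 ≈ 22.8 °C.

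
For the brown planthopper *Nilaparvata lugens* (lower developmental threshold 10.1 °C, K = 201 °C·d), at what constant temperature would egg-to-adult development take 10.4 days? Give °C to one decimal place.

29.4 °C

Required daily accumulation = 201 / 10.4 = 19.327 DD/day.
T = T_base + 19.327 = 10.1 + 19.327 = 29.427 ≈ 29.4 °C.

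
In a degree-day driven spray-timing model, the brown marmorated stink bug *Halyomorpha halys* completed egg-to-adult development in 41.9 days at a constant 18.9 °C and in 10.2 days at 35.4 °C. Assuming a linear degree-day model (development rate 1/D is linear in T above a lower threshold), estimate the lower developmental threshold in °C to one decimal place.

13.6 °C

Equal thermal constants: D₁(T₁ − T_b) = D₂(T₂ − T_b).
41.9·(18.9 − T_b) = 10.2·(35.4 − T_b)
T_b = (41.9·18.9 − 10.2·35.4) / (41.9 − 10.2) = 430.83 / 31.7 = 13.591 °C ≈ 13.6 °C.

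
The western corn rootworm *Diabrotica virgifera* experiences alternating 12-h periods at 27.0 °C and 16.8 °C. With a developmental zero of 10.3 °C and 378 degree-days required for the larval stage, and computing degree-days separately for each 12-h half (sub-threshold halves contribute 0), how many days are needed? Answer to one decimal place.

Day half: max(0, 27.0 − 10.3) × 0.5 = 16.7 × 0.5 = 8.35 DD.
Night half: max(0, 16.8 − 10.3) × 0.5 = 6.5 × 0.5 = 3.25 DD.
Per 24 h: 11.60 DD/day.
Duration = 378 / 11.60 = 32.586 ≈ 32.6 days.

32.6 days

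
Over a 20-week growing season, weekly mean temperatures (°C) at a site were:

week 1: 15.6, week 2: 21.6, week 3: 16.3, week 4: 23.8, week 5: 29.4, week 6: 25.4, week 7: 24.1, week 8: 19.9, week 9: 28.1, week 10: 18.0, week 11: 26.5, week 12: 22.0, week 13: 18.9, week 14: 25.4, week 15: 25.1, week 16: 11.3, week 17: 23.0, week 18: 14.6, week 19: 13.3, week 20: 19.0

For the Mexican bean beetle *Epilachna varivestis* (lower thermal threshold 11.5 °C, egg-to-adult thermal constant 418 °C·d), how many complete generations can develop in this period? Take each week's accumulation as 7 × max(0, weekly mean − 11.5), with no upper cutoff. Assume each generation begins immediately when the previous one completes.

3 generations

Weekly DD (7 × max(0, T̄ − 11.5)): 28.7, 70.7, 33.6, 86.1, 125.3, 97.3, 88.2, 58.8, 116.2, 45.5, 105.0, 73.5, 51.8, 97.3, 95.2, 0.0, 80.5, 21.7, 12.6, 52.5.
Season total = 1340.5 DD.
Complete generations = ⌊1340.5 / 418⌋ = 3.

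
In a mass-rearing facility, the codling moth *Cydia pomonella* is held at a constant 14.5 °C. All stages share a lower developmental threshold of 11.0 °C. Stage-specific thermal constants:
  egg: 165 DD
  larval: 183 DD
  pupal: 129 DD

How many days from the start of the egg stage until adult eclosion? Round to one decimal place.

Daily accumulation at 14.5 °C = 14.5 − 11.0 = 3.5 DD/day.
Total K = 165 + 183 + 129 = 477 DD.
Total duration = 477 / 3.5 = 136.286 ≈ 136.3 days.

136.3 days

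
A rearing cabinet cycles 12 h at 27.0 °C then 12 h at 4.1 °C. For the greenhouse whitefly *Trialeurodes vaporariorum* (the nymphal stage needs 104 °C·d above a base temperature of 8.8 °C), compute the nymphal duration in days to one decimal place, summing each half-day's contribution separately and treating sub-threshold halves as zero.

11.4 days

Day half: max(0, 27.0 − 8.8) × 0.5 = 18.2 × 0.5 = 9.10 DD.
Night half: max(0, 4.1 − 8.8) × 0.5 = 0.0 × 0.5 = 0.00 DD.
Per 24 h: 9.10 DD/day.
Duration = 104 / 9.10 = 11.429 ≈ 11.4 days.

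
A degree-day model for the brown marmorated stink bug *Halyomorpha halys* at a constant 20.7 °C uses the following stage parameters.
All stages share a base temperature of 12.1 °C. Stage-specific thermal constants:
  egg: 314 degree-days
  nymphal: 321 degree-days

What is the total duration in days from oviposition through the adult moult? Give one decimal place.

Daily accumulation at 20.7 °C = 20.7 − 12.1 = 8.6 DD/day.
Total K = 314 + 321 = 635 DD.
Total duration = 635 / 8.6 = 73.837 ≈ 73.8 days.

73.8 days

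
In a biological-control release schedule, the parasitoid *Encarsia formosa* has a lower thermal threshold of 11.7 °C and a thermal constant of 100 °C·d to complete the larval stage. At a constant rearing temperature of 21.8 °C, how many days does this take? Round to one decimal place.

Daily accumulation = 21.8 − 11.7 = 10.1 DD/day.
Duration = 100 / 10.1 = 9.901 ≈ 9.9 days.

9.9 days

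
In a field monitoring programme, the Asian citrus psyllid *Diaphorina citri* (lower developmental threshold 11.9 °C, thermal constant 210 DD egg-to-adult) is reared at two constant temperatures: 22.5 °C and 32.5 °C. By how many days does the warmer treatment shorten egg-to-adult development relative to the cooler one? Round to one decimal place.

At 22.5 °C: 210 / (22.5 − 11.9) = 210 / 10.6 = 19.811 d.
At 32.5 °C: 210 / (32.5 − 11.9) = 210 / 20.6 = 10.194 d.
Difference = |19.811 − 10.194| = 9.617 ≈ 9.6 days.

9.6 days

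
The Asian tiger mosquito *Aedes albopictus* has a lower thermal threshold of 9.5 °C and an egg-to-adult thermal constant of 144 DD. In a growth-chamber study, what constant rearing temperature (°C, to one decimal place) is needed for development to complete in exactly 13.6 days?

Required daily accumulation = 144 / 13.6 = 10.588 DD/day.
T = T_base + 10.588 = 9.5 + 10.588 = 20.088 ≈ 20.1 °C.

20.1 °C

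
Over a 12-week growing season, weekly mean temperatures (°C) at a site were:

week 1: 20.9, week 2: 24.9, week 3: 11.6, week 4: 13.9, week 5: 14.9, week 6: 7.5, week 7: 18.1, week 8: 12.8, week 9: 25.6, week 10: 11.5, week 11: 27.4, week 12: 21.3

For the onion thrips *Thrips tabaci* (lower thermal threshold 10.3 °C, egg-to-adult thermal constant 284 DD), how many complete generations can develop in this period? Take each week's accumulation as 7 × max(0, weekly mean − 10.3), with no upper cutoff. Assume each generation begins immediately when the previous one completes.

2 generations

Weekly DD (7 × max(0, T̄ − 10.3)): 74.2, 102.2, 9.1, 25.2, 32.2, 0.0, 54.6, 17.5, 107.1, 8.4, 119.7, 77.0.
Season total = 627.2 DD.
Complete generations = ⌊627.2 / 284⌋ = 2.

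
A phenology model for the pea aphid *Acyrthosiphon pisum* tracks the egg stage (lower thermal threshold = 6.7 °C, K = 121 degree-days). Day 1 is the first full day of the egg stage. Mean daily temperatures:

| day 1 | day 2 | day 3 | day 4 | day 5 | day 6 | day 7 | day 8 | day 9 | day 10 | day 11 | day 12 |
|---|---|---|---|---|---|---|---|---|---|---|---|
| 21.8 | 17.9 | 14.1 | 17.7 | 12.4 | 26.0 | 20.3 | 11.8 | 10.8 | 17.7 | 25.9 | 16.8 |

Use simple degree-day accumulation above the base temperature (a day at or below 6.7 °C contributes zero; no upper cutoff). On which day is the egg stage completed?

Daily DD above 6.7 °C: 15.1, 11.2, 7.4, 11.0, 5.7, 19.3, 13.6, 5.1, 4.1, 11.0, 19.2, 10.1.
Cumulative: 15.1, 26.3, 33.7, 44.7, 50.4, 69.7, 83.3, 88.4, 92.5, 103.5, 122.7, 132.8.
The total first reaches 121 DD on day 11.

day 11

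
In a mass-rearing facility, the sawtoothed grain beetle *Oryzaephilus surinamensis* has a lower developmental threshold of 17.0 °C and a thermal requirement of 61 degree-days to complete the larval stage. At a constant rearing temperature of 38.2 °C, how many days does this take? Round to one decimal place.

2.9 days

Daily accumulation = 38.2 − 17.0 = 21.2 DD/day.
Duration = 61 / 21.2 = 2.877 ≈ 2.9 days.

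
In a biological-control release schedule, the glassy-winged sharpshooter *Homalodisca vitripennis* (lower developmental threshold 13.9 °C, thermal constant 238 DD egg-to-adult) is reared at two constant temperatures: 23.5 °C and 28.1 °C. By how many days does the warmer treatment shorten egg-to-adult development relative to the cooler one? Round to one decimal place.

At 23.5 °C: 238 / (23.5 − 13.9) = 238 / 9.6 = 24.792 d.
At 28.1 °C: 238 / (28.1 − 13.9) = 238 / 14.2 = 16.761 d.
Difference = |24.792 − 16.761| = 8.031 ≈ 8.0 days.

8.0 days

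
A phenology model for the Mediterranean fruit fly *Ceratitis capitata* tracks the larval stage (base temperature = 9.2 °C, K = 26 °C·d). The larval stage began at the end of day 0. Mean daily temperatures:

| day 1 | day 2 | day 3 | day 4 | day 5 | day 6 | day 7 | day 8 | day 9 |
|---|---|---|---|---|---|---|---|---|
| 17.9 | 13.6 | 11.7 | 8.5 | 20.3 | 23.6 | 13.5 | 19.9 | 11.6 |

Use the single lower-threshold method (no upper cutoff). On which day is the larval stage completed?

Daily DD above 9.2 °C: 8.7, 4.4, 2.5, 0.0, 11.1, 14.4, 4.3, 10.7, 2.4.
Cumulative: 8.7, 13.1, 15.6, 15.6, 26.7, 41.1, 45.4, 56.1, 58.5.
The total first reaches 26 DD on day 5.

day 5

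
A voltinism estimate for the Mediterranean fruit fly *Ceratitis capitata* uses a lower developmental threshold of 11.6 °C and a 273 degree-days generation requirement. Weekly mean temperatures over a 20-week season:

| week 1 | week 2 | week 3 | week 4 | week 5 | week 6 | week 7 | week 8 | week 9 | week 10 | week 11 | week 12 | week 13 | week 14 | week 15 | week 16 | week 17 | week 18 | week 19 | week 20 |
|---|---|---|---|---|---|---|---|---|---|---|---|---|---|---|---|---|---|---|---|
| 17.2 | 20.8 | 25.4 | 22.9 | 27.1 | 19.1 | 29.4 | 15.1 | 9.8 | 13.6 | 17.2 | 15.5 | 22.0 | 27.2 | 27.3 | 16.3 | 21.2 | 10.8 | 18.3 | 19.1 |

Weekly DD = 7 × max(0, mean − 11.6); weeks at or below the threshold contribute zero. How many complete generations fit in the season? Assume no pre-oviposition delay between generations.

Weekly DD (7 × max(0, T̄ − 11.6)): 39.2, 64.4, 96.6, 79.1, 108.5, 52.5, 124.6, 24.5, 0.0, 14.0, 39.2, 27.3, 72.8, 109.2, 109.9, 32.9, 67.2, 0.0, 46.9, 52.5.
Season total = 1161.3 DD.
Complete generations = ⌊1161.3 / 273⌋ = 4.

4 generations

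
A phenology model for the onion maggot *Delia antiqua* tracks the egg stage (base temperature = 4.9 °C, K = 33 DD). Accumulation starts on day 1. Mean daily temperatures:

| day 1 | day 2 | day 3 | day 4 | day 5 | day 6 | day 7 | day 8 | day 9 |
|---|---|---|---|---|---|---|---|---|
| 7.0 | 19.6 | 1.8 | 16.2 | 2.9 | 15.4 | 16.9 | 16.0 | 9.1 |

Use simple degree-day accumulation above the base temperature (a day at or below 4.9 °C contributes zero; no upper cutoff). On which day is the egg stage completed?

Daily DD above 4.9 °C: 2.1, 14.7, 0.0, 11.3, 0.0, 10.5, 12.0, 11.1, 4.2.
Cumulative: 2.1, 16.8, 16.8, 28.1, 28.1, 38.6, 50.6, 61.7, 65.9.
The total first reaches 33 DD on day 6.

day 6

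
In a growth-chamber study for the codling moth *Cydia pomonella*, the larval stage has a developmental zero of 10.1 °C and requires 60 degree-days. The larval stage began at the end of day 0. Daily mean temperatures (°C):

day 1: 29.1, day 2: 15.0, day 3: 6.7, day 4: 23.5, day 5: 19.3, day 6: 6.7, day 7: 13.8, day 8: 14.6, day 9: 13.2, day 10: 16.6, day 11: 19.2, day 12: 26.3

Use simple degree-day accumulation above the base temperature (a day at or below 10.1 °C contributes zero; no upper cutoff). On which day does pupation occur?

day 10

Daily DD above 10.1 °C: 19.0, 4.9, 0.0, 13.4, 9.2, 0.0, 3.7, 4.5, 3.1, 6.5, 9.1, 16.2.
Cumulative: 19.0, 23.9, 23.9, 37.3, 46.5, 46.5, 50.2, 54.7, 57.8, 64.3, 73.4, 89.6.
The total first reaches 60 DD on day 10.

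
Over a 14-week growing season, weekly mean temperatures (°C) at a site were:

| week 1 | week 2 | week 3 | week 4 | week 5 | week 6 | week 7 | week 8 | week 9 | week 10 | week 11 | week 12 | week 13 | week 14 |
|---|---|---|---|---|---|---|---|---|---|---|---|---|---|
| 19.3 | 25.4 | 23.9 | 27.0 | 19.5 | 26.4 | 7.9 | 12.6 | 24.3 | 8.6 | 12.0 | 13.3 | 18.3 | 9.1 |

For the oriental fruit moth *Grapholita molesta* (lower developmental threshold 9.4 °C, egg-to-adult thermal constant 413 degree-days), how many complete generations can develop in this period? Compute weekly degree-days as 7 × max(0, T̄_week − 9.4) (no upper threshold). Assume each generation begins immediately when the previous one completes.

Weekly DD (7 × max(0, T̄ − 9.4)): 69.3, 112.0, 101.5, 123.2, 70.7, 119.0, 0.0, 22.4, 104.3, 0.0, 18.2, 27.3, 62.3, 0.0.
Season total = 830.2 DD.
Complete generations = ⌊830.2 / 413⌋ = 2.

2 generations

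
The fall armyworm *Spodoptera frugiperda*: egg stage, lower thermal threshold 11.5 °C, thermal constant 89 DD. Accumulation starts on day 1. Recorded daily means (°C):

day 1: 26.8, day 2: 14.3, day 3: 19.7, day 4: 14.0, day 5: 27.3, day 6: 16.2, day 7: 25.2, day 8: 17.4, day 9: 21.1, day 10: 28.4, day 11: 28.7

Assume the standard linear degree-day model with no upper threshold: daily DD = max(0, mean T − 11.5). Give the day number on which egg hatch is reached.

Daily DD above 11.5 °C: 15.3, 2.8, 8.2, 2.5, 15.8, 4.7, 13.7, 5.9, 9.6, 16.9, 17.2.
Cumulative: 15.3, 18.1, 26.3, 28.8, 44.6, 49.3, 63.0, 68.9, 78.5, 95.4, 112.6.
The total first reaches 89 DD on day 10.

day 10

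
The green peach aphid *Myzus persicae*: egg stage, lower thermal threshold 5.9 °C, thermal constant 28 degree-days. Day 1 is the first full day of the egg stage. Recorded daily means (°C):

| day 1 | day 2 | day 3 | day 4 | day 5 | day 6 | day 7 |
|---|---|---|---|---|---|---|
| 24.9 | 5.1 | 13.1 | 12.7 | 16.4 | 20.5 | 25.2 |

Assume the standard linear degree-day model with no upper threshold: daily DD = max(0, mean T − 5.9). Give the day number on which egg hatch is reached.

day 4

Daily DD above 5.9 °C: 19.0, 0.0, 7.2, 6.8, 10.5, 14.6, 19.3.
Cumulative: 19.0, 19.0, 26.2, 33.0, 43.5, 58.1, 77.4.
The total first reaches 28 DD on day 4.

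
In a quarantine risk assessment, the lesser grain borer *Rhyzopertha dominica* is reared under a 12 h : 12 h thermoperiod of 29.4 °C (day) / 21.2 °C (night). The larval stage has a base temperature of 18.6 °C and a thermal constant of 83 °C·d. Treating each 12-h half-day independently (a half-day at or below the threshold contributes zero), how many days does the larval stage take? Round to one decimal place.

Day half: max(0, 29.4 − 18.6) × 0.5 = 10.8 × 0.5 = 5.40 DD.
Night half: max(0, 21.2 − 18.6) × 0.5 = 2.6 × 0.5 = 1.30 DD.
Per 24 h: 6.70 DD/day.
Duration = 83 / 6.70 = 12.388 ≈ 12.4 days.

12.4 days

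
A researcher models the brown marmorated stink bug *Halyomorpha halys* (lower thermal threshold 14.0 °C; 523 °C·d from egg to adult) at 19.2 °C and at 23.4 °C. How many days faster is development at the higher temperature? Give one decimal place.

At 19.2 °C: 523 / (19.2 − 14.0) = 523 / 5.2 = 100.577 d.
At 23.4 °C: 523 / (23.4 − 14.0) = 523 / 9.4 = 55.638 d.
Difference = |100.577 − 55.638| = 44.939 ≈ 44.9 days.

44.9 days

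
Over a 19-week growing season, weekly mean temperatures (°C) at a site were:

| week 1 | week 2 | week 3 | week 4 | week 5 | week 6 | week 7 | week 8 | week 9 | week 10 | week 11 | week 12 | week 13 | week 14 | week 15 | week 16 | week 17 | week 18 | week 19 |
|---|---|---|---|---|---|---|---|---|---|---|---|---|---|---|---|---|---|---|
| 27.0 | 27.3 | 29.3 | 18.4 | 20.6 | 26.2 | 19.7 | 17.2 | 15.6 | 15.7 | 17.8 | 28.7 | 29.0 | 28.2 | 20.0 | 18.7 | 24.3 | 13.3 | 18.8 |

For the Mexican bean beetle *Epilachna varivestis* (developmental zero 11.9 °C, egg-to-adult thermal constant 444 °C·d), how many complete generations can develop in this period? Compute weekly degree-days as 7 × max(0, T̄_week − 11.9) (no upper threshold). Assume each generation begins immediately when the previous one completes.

Weekly DD (7 × max(0, T̄ − 11.9)): 105.7, 107.8, 121.8, 45.5, 60.9, 100.1, 54.6, 37.1, 25.9, 26.6, 41.3, 117.6, 119.7, 114.1, 56.7, 47.6, 86.8, 9.8, 48.3.
Season total = 1327.9 DD.
Complete generations = ⌊1327.9 / 444⌋ = 2.

2 generations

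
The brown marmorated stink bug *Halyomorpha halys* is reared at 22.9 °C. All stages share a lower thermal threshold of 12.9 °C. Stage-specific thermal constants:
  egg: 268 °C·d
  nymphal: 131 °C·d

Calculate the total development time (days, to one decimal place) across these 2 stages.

39.9 days

Daily accumulation at 22.9 °C = 22.9 − 12.9 = 10.0 DD/day.
Total K = 268 + 131 = 399 DD.
Total duration = 399 / 10.0 = 39.900 ≈ 39.9 days.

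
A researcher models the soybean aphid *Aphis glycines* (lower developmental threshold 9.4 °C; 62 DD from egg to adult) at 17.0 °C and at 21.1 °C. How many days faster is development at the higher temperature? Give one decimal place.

2.9 days

At 17.0 °C: 62 / (17.0 − 9.4) = 62 / 7.6 = 8.158 d.
At 21.1 °C: 62 / (21.1 − 9.4) = 62 / 11.7 = 5.299 d.
Difference = |8.158 − 5.299| = 2.859 ≈ 2.9 days.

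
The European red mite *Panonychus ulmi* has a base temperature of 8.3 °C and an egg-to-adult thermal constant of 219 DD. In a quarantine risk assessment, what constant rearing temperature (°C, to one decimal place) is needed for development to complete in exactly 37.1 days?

14.2 °C

Required daily accumulation = 219 / 37.1 = 5.903 DD/day.
T = T_base + 5.903 = 8.3 + 5.903 = 14.203 ≈ 14.2 °C.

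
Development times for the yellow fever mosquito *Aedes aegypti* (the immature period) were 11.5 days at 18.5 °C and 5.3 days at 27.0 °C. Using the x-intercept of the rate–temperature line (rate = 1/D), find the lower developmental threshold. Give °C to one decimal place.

11.2 °C

Under the model K = D·(T − T_b), so D₁·(T₁ − T_b) = D₂·(T₂ − T_b).
11.5·(18.5 − T_b) = 5.3·(27.0 − T_b)
T_b = (11.5·18.5 − 5.3·27.0) / (11.5 − 5.3) = 69.65 / 6.2 = 11.234 °C ≈ 11.2 °C.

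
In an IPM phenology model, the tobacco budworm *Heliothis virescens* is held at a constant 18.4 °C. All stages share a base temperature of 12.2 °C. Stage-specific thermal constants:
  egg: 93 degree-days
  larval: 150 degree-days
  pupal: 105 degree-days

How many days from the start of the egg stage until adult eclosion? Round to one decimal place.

Daily accumulation at 18.4 °C = 18.4 − 12.2 = 6.2 DD/day.
Total K = 93 + 150 + 105 = 348 DD.
Total duration = 348 / 6.2 = 56.129 ≈ 56.1 days.

56.1 days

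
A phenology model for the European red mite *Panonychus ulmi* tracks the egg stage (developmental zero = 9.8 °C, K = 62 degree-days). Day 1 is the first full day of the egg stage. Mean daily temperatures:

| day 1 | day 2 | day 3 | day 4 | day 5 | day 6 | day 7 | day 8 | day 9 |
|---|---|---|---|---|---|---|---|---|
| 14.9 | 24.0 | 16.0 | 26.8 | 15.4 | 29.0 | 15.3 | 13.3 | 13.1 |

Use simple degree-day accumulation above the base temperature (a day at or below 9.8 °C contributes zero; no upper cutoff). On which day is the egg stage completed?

day 6

Daily DD above 9.8 °C: 5.1, 14.2, 6.2, 17.0, 5.6, 19.2, 5.5, 3.5, 3.3.
Cumulative: 5.1, 19.3, 25.5, 42.5, 48.1, 67.3, 72.8, 76.3, 79.6.
The total first reaches 62 DD on day 6.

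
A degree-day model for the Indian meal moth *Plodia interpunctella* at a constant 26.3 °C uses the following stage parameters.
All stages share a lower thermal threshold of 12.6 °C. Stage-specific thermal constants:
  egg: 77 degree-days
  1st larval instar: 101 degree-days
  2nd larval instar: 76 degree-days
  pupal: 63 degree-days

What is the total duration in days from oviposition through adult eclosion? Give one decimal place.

23.1 days

Daily accumulation at 26.3 °C = 26.3 − 12.6 = 13.7 DD/day.
Total K = 77 + 101 + 76 + 63 = 317 DD.
Total duration = 317 / 13.7 = 23.139 ≈ 23.1 days.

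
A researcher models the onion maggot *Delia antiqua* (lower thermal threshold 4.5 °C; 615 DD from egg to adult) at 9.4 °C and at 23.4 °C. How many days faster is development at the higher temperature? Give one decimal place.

93.0 days

At 9.4 °C: 615 / (9.4 − 4.5) = 615 / 4.9 = 125.510 d.
At 23.4 °C: 615 / (23.4 − 4.5) = 615 / 18.9 = 32.540 d.
Difference = |125.510 − 32.540| = 92.971 ≈ 93.0 days.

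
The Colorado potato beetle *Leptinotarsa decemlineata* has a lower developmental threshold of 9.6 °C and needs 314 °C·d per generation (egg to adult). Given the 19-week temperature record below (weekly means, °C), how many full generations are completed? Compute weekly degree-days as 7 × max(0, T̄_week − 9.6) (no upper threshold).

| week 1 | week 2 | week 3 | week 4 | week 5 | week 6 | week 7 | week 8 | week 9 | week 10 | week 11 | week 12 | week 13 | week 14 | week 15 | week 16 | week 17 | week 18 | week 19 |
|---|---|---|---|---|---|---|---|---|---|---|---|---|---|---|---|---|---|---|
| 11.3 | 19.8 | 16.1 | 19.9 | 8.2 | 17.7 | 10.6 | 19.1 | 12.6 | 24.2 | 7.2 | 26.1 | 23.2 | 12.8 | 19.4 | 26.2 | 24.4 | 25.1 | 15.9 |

Weekly DD (7 × max(0, T̄ − 9.6)): 11.9, 71.4, 45.5, 72.1, 0.0, 56.7, 7.0, 66.5, 21.0, 102.2, 0.0, 115.5, 95.2, 22.4, 68.6, 116.2, 103.6, 108.5, 44.1.
Season total = 1128.4 DD.
Complete generations = ⌊1128.4 / 314⌋ = 3.

3 generations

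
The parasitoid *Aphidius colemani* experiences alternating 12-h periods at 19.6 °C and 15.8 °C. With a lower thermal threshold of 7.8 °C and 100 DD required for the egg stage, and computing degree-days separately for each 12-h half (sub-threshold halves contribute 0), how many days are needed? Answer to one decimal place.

Day half: max(0, 19.6 − 7.8) × 0.5 = 11.8 × 0.5 = 5.90 DD.
Night half: max(0, 15.8 − 7.8) × 0.5 = 8.0 × 0.5 = 4.00 DD.
Per 24 h: 9.90 DD/day.
Duration = 100 / 9.90 = 10.101 ≈ 10.1 days.

10.1 days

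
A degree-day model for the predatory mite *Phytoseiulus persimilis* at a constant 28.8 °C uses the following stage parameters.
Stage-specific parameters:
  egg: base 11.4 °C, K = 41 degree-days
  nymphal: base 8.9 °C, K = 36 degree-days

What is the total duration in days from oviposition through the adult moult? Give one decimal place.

4.2 days

egg: 41 / (28.8 − 11.4) = 41 / 17.4 = 2.356 d.
nymphal: 36 / (28.8 − 8.9) = 36 / 19.9 = 1.809 d.
Sum = 4.165 ≈ 4.2 days.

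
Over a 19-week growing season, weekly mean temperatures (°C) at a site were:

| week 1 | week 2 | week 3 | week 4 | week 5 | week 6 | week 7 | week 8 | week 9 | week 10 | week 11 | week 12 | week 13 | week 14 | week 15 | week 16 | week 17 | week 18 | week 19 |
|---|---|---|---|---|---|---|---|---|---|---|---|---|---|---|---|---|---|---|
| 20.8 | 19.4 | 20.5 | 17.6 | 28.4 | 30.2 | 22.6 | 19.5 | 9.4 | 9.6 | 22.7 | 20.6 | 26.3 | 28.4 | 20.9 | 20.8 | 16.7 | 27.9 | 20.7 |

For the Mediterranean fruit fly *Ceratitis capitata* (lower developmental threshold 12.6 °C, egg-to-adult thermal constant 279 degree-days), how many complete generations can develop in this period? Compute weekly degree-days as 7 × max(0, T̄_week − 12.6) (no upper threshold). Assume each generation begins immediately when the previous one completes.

4 generations

Weekly DD (7 × max(0, T̄ − 12.6)): 57.4, 47.6, 55.3, 35.0, 110.6, 123.2, 70.0, 48.3, 0.0, 0.0, 70.7, 56.0, 95.9, 110.6, 58.1, 57.4, 28.7, 107.1, 56.7.
Season total = 1188.6 DD.
Complete generations = ⌊1188.6 / 279⌋ = 4.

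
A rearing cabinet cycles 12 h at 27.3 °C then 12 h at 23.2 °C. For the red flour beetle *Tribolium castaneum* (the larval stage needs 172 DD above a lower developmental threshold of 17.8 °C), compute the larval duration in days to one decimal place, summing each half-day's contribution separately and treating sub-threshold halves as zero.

Day half: max(0, 27.3 − 17.8) × 0.5 = 9.5 × 0.5 = 4.75 DD.
Night half: max(0, 23.2 − 17.8) × 0.5 = 5.4 × 0.5 = 2.70 DD.
Per 24 h: 7.45 DD/day.
Duration = 172 / 7.45 = 23.087 ≈ 23.1 days.

23.1 days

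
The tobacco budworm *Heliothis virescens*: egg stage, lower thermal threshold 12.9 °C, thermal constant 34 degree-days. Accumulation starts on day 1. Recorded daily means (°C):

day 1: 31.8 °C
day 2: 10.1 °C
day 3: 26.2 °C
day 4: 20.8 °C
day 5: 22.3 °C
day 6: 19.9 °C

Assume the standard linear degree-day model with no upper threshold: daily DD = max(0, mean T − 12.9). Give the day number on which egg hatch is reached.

day 4

Daily DD above 12.9 °C: 18.9, 0.0, 13.3, 7.9, 9.4, 7.0.
Cumulative: 18.9, 18.9, 32.2, 40.1, 49.5, 56.5.
The total first reaches 34 DD on day 4.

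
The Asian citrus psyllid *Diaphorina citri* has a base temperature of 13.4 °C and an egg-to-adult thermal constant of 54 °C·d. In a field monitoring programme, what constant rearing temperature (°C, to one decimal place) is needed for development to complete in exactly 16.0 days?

16.8 °C

Required daily accumulation = 54 / 16.0 = 3.375 DD/day.
T = T_base + 3.375 = 13.4 + 3.375 = 16.775 ≈ 16.8 °C.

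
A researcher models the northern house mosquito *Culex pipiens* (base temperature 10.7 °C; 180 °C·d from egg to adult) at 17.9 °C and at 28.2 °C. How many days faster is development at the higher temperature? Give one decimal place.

14.7 days

At 17.9 °C: 180 / (17.9 − 10.7) = 180 / 7.2 = 25.000 d.
At 28.2 °C: 180 / (28.2 − 10.7) = 180 / 17.5 = 10.286 d.
Difference = |25.000 − 10.286| = 14.714 ≈ 14.7 days.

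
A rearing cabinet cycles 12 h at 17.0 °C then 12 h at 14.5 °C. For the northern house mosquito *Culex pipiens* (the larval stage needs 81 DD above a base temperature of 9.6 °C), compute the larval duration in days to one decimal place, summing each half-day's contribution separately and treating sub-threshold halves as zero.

Day half: max(0, 17.0 − 9.6) × 0.5 = 7.4 × 0.5 = 3.70 DD.
Night half: max(0, 14.5 − 9.6) × 0.5 = 4.9 × 0.5 = 2.45 DD.
Per 24 h: 6.15 DD/day.
Duration = 81 / 6.15 = 13.171 ≈ 13.2 days.

13.2 days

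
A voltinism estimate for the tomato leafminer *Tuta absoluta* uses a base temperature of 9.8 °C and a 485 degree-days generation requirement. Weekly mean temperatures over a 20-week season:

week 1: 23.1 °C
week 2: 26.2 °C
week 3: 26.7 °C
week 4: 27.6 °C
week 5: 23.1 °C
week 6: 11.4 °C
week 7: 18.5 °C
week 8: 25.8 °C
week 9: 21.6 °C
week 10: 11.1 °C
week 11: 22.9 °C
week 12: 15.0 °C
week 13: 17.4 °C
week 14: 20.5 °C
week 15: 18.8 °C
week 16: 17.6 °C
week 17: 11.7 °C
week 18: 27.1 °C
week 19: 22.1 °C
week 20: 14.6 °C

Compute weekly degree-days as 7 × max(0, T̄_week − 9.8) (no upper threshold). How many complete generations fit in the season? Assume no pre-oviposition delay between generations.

Weekly DD (7 × max(0, T̄ − 9.8)): 93.1, 114.8, 118.3, 124.6, 93.1, 11.2, 60.9, 112.0, 82.6, 9.1, 91.7, 36.4, 53.2, 74.9, 63.0, 54.6, 13.3, 121.1, 86.1, 33.6.
Season total = 1447.6 DD.
Complete generations = ⌊1447.6 / 485⌋ = 2.

2 generations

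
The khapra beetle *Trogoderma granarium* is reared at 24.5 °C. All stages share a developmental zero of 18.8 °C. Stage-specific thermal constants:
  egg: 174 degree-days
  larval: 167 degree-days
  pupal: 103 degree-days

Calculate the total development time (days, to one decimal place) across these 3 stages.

Daily accumulation at 24.5 °C = 24.5 − 18.8 = 5.7 DD/day.
Total K = 174 + 167 + 103 = 444 DD.
Total duration = 444 / 5.7 = 77.895 ≈ 77.9 days.

77.9 days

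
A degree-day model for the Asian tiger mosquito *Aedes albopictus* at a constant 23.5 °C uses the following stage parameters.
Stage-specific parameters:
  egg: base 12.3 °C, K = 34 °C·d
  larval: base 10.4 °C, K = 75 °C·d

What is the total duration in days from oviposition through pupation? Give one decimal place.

egg: 34 / (23.5 − 12.3) = 34 / 11.2 = 3.036 d.
larval: 75 / (23.5 − 10.4) = 75 / 13.1 = 5.725 d.
Sum = 8.761 ≈ 8.8 days.

8.8 days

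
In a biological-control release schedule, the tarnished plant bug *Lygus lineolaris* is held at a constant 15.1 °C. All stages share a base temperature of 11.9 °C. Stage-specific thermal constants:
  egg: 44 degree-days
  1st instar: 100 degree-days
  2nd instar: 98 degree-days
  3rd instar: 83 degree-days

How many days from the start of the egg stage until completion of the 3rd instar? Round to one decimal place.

Daily accumulation at 15.1 °C = 15.1 − 11.9 = 3.2 DD/day.
Total K = 44 + 100 + 98 + 83 = 325 DD.
Total duration = 325 / 3.2 = 101.563 ≈ 101.6 days.

101.6 days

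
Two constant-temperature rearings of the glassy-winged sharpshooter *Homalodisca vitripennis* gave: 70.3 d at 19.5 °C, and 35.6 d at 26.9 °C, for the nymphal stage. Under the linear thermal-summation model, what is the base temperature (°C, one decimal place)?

11.9 °C

Equal thermal constants: D₁(T₁ − T_b) = D₂(T₂ − T_b).
70.3·(19.5 − T_b) = 35.6·(26.9 − T_b)
T_b = (70.3·19.5 − 35.6·26.9) / (70.3 − 35.6) = 413.21 / 34.7 = 11.908 °C ≈ 11.9 °C.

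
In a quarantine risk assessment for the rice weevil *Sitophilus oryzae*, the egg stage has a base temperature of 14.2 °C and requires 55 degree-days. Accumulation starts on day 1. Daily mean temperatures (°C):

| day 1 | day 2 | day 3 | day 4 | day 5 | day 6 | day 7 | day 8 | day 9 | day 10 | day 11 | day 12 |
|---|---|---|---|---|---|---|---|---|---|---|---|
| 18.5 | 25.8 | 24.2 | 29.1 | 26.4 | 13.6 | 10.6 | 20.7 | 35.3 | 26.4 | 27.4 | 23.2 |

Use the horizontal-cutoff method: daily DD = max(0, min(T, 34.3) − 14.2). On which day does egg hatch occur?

Daily DD above 14.2 °C (capped at 20.1): 4.3, 11.6, 10.0, 14.9, 12.2, 0.0, 0.0, 6.5, 20.1, 12.2, 13.2, 9.0.
Cumulative: 4.3, 15.9, 25.9, 40.8, 53.0, 53.0, 53.0, 59.5, 79.6, 91.8, 105.0, 114.0.
The total first reaches 55 DD on day 8.

day 8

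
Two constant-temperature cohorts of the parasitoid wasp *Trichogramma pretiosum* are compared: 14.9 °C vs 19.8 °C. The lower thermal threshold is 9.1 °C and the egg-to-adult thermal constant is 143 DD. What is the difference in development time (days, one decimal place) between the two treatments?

11.3 days

At 14.9 °C: 143 / (14.9 − 9.1) = 143 / 5.8 = 24.655 d.
At 19.8 °C: 143 / (19.8 − 9.1) = 143 / 10.7 = 13.364 d.
Difference = |24.655 − 13.364| = 11.291 ≈ 11.3 days.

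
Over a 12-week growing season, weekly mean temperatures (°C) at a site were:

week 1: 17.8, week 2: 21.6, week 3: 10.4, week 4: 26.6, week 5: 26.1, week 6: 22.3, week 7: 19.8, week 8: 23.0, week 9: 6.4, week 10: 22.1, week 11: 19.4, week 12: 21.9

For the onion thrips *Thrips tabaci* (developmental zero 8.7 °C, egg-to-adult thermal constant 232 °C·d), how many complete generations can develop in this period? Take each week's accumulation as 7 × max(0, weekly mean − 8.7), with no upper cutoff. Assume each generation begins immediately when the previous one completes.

Weekly DD (7 × max(0, T̄ − 8.7)): 63.7, 90.3, 11.9, 125.3, 121.8, 95.2, 77.7, 100.1, 0.0, 93.8, 74.9, 92.4.
Season total = 947.1 DD.
Complete generations = ⌊947.1 / 232⌋ = 4.

4 generations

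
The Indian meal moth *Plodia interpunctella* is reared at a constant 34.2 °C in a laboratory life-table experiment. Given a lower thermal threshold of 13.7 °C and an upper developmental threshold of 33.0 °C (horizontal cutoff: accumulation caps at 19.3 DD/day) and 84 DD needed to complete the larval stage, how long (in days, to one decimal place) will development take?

4.4 days

Temperature 34.2 °C exceeds the upper threshold, so daily accumulation caps at 33.0 − 13.7 = 19.3 DD/day.
Duration = 84 / 19.3 = 4.352 ≈ 4.4 days.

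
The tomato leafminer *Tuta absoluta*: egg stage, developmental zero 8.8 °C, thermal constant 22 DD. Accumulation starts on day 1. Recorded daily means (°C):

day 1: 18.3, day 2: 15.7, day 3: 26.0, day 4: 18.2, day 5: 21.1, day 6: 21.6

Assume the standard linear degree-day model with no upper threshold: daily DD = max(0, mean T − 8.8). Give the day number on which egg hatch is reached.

day 3

Daily DD above 8.8 °C: 9.5, 6.9, 17.2, 9.4, 12.3, 12.8.
Cumulative: 9.5, 16.4, 33.6, 43.0, 55.3, 68.1.
The total first reaches 22 DD on day 3.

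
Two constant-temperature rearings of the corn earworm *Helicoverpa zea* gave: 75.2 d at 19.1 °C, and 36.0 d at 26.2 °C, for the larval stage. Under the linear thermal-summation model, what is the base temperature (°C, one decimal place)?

Under the model K = D·(T − T_b), so D₁·(T₁ − T_b) = D₂·(T₂ − T_b).
75.2·(19.1 − T_b) = 36.0·(26.2 − T_b)
T_b = (75.2·19.1 − 36.0·26.2) / (75.2 − 36.0) = 493.12 / 39.2 = 12.580 °C ≈ 12.6 °C.

12.6 °C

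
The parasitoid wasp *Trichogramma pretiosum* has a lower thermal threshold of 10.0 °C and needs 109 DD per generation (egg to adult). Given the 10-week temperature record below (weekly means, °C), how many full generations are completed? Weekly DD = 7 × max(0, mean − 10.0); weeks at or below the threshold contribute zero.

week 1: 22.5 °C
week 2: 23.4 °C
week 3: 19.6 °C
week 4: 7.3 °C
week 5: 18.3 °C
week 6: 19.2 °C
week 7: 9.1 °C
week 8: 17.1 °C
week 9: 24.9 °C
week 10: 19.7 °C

Weekly DD (7 × max(0, T̄ − 10.0)): 87.5, 93.8, 67.2, 0.0, 58.1, 64.4, 0.0, 49.7, 104.3, 67.9.
Season total = 592.9 DD.
Complete generations = ⌊592.9 / 109⌋ = 5.

5 generations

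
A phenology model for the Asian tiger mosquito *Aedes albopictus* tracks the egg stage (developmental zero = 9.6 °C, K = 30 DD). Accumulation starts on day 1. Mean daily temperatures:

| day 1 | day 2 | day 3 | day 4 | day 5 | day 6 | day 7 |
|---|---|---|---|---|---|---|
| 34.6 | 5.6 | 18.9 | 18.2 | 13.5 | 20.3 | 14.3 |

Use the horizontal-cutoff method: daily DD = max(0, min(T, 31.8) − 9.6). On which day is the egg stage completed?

day 3

Daily DD above 9.6 °C (capped at 22.2): 22.2, 0.0, 9.3, 8.6, 3.9, 10.7, 4.7.
Cumulative: 22.2, 22.2, 31.5, 40.1, 44.0, 54.7, 59.4.
The total first reaches 30 DD on day 3.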